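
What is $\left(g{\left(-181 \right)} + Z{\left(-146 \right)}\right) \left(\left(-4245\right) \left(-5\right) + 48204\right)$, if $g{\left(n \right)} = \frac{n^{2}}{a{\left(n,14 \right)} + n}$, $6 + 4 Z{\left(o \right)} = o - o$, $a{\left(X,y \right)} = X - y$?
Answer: $- \frac{2313721425}{376} \approx -6.1535 \cdot 10^{6}$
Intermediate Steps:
$Z{\left(o \right)} = - \frac{3}{2}$ ($Z{\left(o \right)} = - \frac{3}{2} + \frac{o - o}{4} = - \frac{3}{2} + \frac{1}{4} \cdot 0 = - \frac{3}{2} + 0 = - \frac{3}{2}$)
$g{\left(n \right)} = \frac{n^{2}}{-14 + 2 n}$ ($g{\left(n \right)} = \frac{n^{2}}{\left(n - 14\right) + n} = \frac{n^{2}}{\left(-14 + n\right) + n} = \frac{n^{2}}{-14 + 2 n}$)
$\left(g{\left(-181 \right)} + Z{\left(-146 \right)}\right) \left(\left(-4245\right) \left(-5\right) + 48204\right) = \left(\frac{\left(-181\right)^{2}}{2 \left(-7 - 181\right)} - \frac{3}{2}\right) \left(\left(-4245\right) \left(-5\right) + 48204\right) = \left(\frac{1}{2} \cdot 32761 \frac{1}{-188} - \frac{3}{2}\right) \left(21225 + 48204\right) = \left(\frac{1}{2} \cdot 32761 \left(- \frac{1}{188}\right) - \frac{3}{2}\right) 69429 = \left(- \frac{32761}{376} - \frac{3}{2}\right) 69429 = \left(- \frac{33325}{376}\right) 69429 = - \frac{2313721425}{376}$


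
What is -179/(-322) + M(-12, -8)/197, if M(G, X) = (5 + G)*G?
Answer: 62311/63434 ≈ 0.98230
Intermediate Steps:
M(G, X) = G*(5 + G)
-179/(-322) + M(-12, -8)/197 = -179/(-322) - 12*(5 - 12)/197 = -179*(-1/322) - 12*(-7)*(1/197) = 179/322 + 84*(1/197) = 179/322 + 84/197 = 62311/63434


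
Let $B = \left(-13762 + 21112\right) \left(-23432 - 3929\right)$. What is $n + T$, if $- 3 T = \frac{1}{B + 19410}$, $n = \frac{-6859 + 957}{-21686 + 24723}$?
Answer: $- \frac{3560392238603}{1832075777340} \approx -1.9434$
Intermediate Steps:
$B = -201103350$ ($B = 7350 \left(-27361\right) = -201103350$)
$n = - \frac{5902}{3037} \approx -1.9434$
$T = \frac{1}{603251820}$ ($T = - \frac{1}{3 \left(-201103350 + 19410\right)} = - \frac{1}{3 \left(-201083940\right)} = \left(- \frac{1}{3}\right) \left(- \frac{1}{201083940}\right) = \frac{1}{603251820} \approx 1.6577 \cdot 10^{-9}$)
$n + T = - \frac{5902}{3037} + \frac{1}{603251820} = - \frac{3560392238603}{1832075777340}$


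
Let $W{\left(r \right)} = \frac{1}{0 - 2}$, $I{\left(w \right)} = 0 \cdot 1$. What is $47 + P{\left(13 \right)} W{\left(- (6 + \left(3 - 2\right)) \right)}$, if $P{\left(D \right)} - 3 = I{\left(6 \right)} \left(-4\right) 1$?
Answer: $\frac{91}{2} \approx 45.5$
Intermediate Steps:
$I{\left(w \right)} = 0$
$P{\left(D \right)} = 3$ ($P{\left(D \right)} = 3 + 0 \left(-4\right) 1 = 3 + 0 \cdot 1 = 3 + 0 = 3$)
$W{\left(r \right)} = - \frac{1}{2}$ ($W{\left(r \right)} = \frac{1}{-2} = - \frac{1}{2}$)
$47 + P{\left(13 \right)} W{\left(- (6 + \left(3 - 2\right)) \right)} = 47 + 3 \left(- \frac{1}{2}\right) = 47 - \frac{3}{2} = \frac{91}{2}$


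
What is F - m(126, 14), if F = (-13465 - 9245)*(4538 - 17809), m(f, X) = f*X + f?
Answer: 301382520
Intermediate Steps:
m(f, X) = f + X*f (m(f, X) = X*f + f = f + X*f)
F = 301384410 (F = -22710*(-13271) = 301384410)
F - m(126, 14) = 301384410 - 126*(1 + 14) = 301384410 - 126*15 = 301384410 - 1*1890 = 301384410 - 1890 = 301382520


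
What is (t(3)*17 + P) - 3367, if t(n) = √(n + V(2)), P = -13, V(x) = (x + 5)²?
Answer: -3380 + 34*√13 ≈ -3257.4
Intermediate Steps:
V(x) = (5 + x)²
t(n) = √(49 + n) (t(n) = √(n + (5 + 2)²) = √(n + 7²) = √(n + 49) = √(49 + n))
(t(3)*17 + P) - 3367 = (√(49 + 3)*17 - 13) - 3367 = (√52*17 - 13) - 3367 = ((2*√13)*17 - 13) - 3367 = (34*√13 - 13) - 3367 = (-13 + 34*√13) - 3367 = -3380 + 34*√13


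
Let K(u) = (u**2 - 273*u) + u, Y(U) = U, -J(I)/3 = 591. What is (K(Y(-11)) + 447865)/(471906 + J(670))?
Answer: 150326/156711 ≈ 0.95926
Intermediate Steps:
J(I) = -1773 (J(I) = -3*591 = -1773)
K(u) = u**2 - 272*u
(K(Y(-11)) + 447865)/(471906 + J(670)) = (-11*(-272 - 11) + 447865)/(471906 - 1773) = (-11*(-283) + 447865)/470133 = (3113 + 447865)*(1/470133) = 450978*(1/470133) = 150326/156711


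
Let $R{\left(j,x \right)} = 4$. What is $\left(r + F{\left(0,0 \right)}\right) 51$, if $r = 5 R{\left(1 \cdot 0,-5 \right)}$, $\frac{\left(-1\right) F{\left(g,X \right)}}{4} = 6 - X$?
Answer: $-204$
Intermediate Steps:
$F{\left(g,X \right)} = -24 + 4 X$ ($F{\left(g,X \right)} = - 4 \left(6 - X\right) = -24 + 4 X$)
$r = 20$ ($r = 5 \cdot 4 = 20$)
$\left(r + F{\left(0,0 \right)}\right) 51 = \left(20 + \left(-24 + 4 \cdot 0\right)\right) 51 = \left(20 + \left(-24 + 0\right)\right) 51 = \left(20 - 24\right) 51 = \left(-4\right) 51 = -204$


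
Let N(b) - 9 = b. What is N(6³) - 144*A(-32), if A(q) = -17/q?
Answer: 297/2 ≈ 148.50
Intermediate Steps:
N(b) = 9 + b
N(6³) - 144*A(-32) = (9 + 6³) - (-2448)/(-32) = (9 + 216) - (-2448)*(-1)/32 = 225 - 144*17/32 = 225 - 153/2 = 297/2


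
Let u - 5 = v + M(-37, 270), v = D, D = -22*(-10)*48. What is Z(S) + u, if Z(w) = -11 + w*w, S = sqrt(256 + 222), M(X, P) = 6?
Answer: 11038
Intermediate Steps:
D = 10560 (D = 220*48 = 10560)
v = 10560
S = sqrt(478) ≈ 21.863
Z(w) = -11 + w**2
u = 10571 (u = 5 + (10560 + 6) = 5 + 10566 = 10571)
Z(S) + u = (-11 + (sqrt(478))**2) + 10571 = (-11 + 478) + 10571 = 467 + 10571 = 11038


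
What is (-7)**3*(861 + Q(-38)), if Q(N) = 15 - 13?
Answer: -296009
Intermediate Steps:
Q(N) = 2
(-7)**3*(861 + Q(-38)) = (-7)**3*(861 + 2) = -343*863 = -296009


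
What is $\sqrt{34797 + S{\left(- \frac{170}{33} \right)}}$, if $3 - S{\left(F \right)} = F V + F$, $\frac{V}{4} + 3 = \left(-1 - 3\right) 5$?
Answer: $\frac{\sqrt{37386690}}{33} \approx 185.29$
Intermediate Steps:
$V = -92$ ($V = -12 + 4 \left(-1 - 3\right) 5 = -12 + 4 \left(\left(-4\right) 5\right) = -12 + 4 \left(-20\right) = -12 - 80 = -92$)
$S{\left(F \right)} = 3 + 91 F$ ($S{\left(F \right)} = 3 - \left(F \left(-92\right) + F\right) = 3 - \left(- 92 F + F\right) = 3 - - 91 F = 3 + 91 F$)
$\sqrt{34797 + S{\left(- \frac{170}{33} \right)}} = \sqrt{34797 + \left(3 + 91 \left(- \frac{170}{33}\right)\right)} = \sqrt{34797 + \left(3 - \frac{15470}{33}\right)} = \sqrt{34797 - \frac{15371}{33}} = \sqrt{\frac{1132930}{33}} = \frac{\sqrt{37386690}}{33}$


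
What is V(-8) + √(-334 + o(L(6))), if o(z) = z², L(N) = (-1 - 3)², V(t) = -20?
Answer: -20 + I*√78 ≈ -20.0 + 8.8318*I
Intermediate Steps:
L(N) = 16 (L(N) = (-4)² = 16)
V(-8) + √(-334 + o(L(6))) = -20 + √(-334 + 16²) = -20 + √(-334 + 256) = -20 + √(-78) = -20 + I*√78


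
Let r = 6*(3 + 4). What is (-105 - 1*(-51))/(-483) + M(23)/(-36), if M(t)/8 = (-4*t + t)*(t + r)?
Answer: 481444/483 ≈ 996.78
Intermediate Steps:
r = 42 (r = 6*7 = 42)
M(t) = -24*t*(42 + t) (M(t) = 8*((-4*t + t)*(t + 42)) = 8*((-3*t)*(42 + t)) = 8*(-3*t*(42 + t)) = -24*t*(42 + t))
(-105 - 1*(-51))/(-483) + M(23)/(-36) = (-105 - 1*(-51))/(-483) - 24*23*(42 + 23)/(-36) = (-105 + 51)*(-1/483) - 24*23*65*(-1/36) = -54*(-1/483) - 35880*(-1/36) = 18/161 + 2990/3 = 481444/483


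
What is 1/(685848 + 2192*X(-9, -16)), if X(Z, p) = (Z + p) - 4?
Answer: 1/622280 ≈ 1.6070e-6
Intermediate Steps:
X(Z, p) = -4 + Z + p
1/(685848 + 2192*X(-9, -16)) = 1/(685848 + 2192*(-4 - 9 - 16)) = 1/(685848 + 2192*(-29)) = 1/(685848 - 63568) = 1/622280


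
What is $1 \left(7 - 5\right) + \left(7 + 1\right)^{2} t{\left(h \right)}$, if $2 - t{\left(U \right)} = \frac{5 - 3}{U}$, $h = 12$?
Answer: $\frac{358}{3} \approx 119.33$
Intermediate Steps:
$t{\left(U \right)} = 2 - \frac{2}{U}$ ($t{\left(U \right)} = 2 - \frac{5 - 3}{U} = 2 - \frac{2}{U}$)
$1 \left(7 - 5\right) + \left(7 + 1\right)^{2} t{\left(h \right)} = 1 \left(7 - 5\right) + \left(7 + 1\right)^{2} \left(2 - \frac{2}{12}\right) = 1 \cdot 2 + 8^{2} \left(2 - \frac{1}{6}\right) = 2 + 64 \left(2 - \frac{1}{6}\right) = 2 + 64 \cdot \frac{11}{6} = 2 + \frac{352}{3} = \frac{358}{3}$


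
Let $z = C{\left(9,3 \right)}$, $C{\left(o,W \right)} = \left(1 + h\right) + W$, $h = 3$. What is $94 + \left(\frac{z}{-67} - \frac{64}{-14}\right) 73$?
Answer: $\frac{197021}{469} \approx 420.09$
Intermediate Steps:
$C{\left(o,W \right)} = 4 + W$ ($C{\left(o,W \right)} = \left(1 + 3\right) + W = 4 + W$)
$z = 7$ ($z = 4 + 3 = 7$)
$94 + \left(\frac{z}{-67} - \frac{64}{-14}\right) 73 = 94 + \left(\frac{7}{-67} - \frac{64}{-14}\right) 73 = 94 + \left(7 \left(- \frac{1}{67}\right) - - \frac{32}{7}\right) 73 = 94 + \left(- \frac{7}{67} + \frac{32}{7}\right) 73 = 94 + \frac{2095}{469} \cdot 73 = 94 + \frac{152935}{469} = \frac{197021}{469}$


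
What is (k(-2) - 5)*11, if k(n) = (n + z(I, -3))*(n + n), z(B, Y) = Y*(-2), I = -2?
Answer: -231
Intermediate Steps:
z(B, Y) = -2*Y
k(n) = 2*n*(6 + n) (k(n) = (n - 2*(-3))*(n + n) = (n + 6)*(2*n) = (6 + n)*(2*n) = 2*n*(6 + n))
(k(-2) - 5)*11 = (2*(-2)*(6 - 2) - 5)*11 = (2*(-2)*4 - 5)*11 = (-16 - 5)*11 = -21*11 = -231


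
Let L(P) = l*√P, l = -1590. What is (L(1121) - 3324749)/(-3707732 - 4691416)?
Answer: 3324749/8399148 + 265*√1121/1399858 ≈ 0.40218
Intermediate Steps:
L(P) = -1590*√P
(L(1121) - 3324749)/(-3707732 - 4691416) = (-1590*√1121 - 3324749)/(-3707732 - 4691416) = (-3324749 - 1590*√1121)/(-8399148) = (-3324749 - 1590*√1121)*(-1/8399148) = 3324749/8399148 + 265*√1121/1399858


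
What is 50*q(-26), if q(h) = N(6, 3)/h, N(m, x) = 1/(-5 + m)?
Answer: -25/13 ≈ -1.9231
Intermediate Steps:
q(h) = 1/h (q(h) = 1/((-5 + 6)*h) = 1/(1*h) = 1/h)
50*q(-26) = 50/(-26) = 50*(-1/26) = -25/13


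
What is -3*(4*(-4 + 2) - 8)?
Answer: 48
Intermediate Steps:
-3*(4*(-4 + 2) - 8) = -3*(4*(-2) - 8) = -3*(-8 - 8) = -3*(-16) = 48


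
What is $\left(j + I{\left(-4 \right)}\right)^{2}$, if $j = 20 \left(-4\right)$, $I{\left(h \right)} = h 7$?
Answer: $11664$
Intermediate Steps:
$I{\left(h \right)} = 7 h$
$j = -80$
$\left(j + I{\left(-4 \right)}\right)^{2} = \left(-80 + 7 \left(-4\right)\right)^{2} = \left(-80 - 28\right)^{2} = \left(-108\right)^{2} = 11664$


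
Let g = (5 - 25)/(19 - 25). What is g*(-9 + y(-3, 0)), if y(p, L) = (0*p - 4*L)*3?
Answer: -30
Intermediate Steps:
y(p, L) = -12*L (y(p, L) = (0 - 4*L)*3 = -4*L*3 = -12*L)
g = 10/3 (g = -20/(-6) = -20*(-1/6) = 10/3 ≈ 3.3333)
g*(-9 + y(-3, 0)) = 10*(-9 - 12*0)/3 = 10*(-9 + 0)/3 = (10/3)*(-9) = -30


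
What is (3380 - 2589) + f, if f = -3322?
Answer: -2531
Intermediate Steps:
(3380 - 2589) + f = (3380 - 2589) - 3322 = 791 - 3322 = -2531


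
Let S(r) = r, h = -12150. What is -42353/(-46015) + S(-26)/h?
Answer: 51578534/55908225 ≈ 0.92256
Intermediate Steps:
-42353/(-46015) + S(-26)/h = -42353/(-46015) - 26/(-12150) = -42353*(-1/46015) - 26*(-1/12150) = 42353/46015 + 13/6075 = 51578534/55908225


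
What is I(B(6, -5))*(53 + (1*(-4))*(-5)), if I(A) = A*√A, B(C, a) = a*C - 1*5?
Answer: -2555*I*√35 ≈ -15116.0*I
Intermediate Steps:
B(C, a) = -5 + C*a (B(C, a) = C*a - 5 = -5 + C*a)
I(A) = A^(3/2)
I(B(6, -5))*(53 + (1*(-4))*(-5)) = (-5 + 6*(-5))^(3/2)*(53 + (1*(-4))*(-5)) = (-5 - 30)^(3/2)*(53 - 4*(-5)) = (-35)^(3/2)*(53 + 20) = -35*I*√35*73 = -2555*I*√35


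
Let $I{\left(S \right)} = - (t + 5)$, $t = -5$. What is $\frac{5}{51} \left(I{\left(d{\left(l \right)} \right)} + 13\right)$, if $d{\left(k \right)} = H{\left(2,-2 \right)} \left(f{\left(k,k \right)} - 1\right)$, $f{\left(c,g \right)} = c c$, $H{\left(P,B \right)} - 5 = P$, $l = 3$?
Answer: $\frac{65}{51} \approx 1.2745$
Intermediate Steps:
$H{\left(P,B \right)} = 5 + P$
$f{\left(c,g \right)} = c^{2}$
$d{\left(k \right)} = -7 + 7 k^{2}$ ($d{\left(k \right)} = \left(5 + 2\right) \left(k^{2} - 1\right) = 7 \left(-1 + k^{2}\right) = -7 + 7 k^{2}$)
$I{\left(S \right)} = 0$ ($I{\left(S \right)} = - (-5 + 5) = \left(-1\right) 0 = 0$)
$\frac{5}{51} \left(I{\left(d{\left(l \right)} \right)} + 13\right) = \frac{5}{51} \left(0 + 13\right) = 5 \cdot \frac{1}{51} \cdot 13 = \frac{5}{51} \cdot 13 = \frac{65}{51}$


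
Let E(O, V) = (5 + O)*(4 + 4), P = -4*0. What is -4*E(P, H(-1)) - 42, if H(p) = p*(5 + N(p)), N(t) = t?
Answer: -202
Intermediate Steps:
P = 0
H(p) = p*(5 + p)
E(O, V) = 40 + 8*O (E(O, V) = (5 + O)*8 = 40 + 8*O)
-4*E(P, H(-1)) - 42 = -4*(40 + 8*0) - 42 = -4*(40 + 0) - 42 = -4*40 - 42 = -160 - 42 = -202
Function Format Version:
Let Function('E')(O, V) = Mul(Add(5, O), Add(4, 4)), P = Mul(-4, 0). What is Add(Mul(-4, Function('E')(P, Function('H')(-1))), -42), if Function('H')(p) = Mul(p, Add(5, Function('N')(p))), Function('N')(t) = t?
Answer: -202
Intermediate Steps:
P = 0
Function('H')(p) = Mul(p, Add(5, p))
Function('E')(O, V) = Add(40, Mul(8, O)) (Function('E')(O, V) = Mul(Add(5, O), 8) = Add(40, Mul(8, O)))
Add(Mul(-4, Function('E')(P, Function('H')(-1))), -42) = Add(Mul(-4, Add(40, Mul(8, 0))), -42) = Add(Mul(-4, Add(40, 0)), -42) = Add(Mul(-4, 40), -42) = Add(-160, -42) = -202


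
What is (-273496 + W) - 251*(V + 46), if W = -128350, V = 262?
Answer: -479154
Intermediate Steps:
(-273496 + W) - 251*(V + 46) = (-273496 - 128350) - 251*(262 + 46) = -401846 - 251*308 = -401846 - 77308 = -479154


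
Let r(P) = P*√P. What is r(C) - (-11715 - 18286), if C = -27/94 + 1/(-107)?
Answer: 30001 - 2983*I*√30003014/101163364 ≈ 30001.0 - 0.16151*I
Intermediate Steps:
C = -2983/10058 (C = -27*1/94 + 1*(-1/107) = -27/94 - 1/107 = -2983/10058 ≈ -0.29658)
r(P) = P^(3/2)
r(C) - (-11715 - 18286) = (-2983/10058)^(3/2) - (-11715 - 18286) = -2983*I*√30003014/101163364 - 1*(-30001) = -2983*I*√30003014/101163364 + 30001 = 30001 - 2983*I*√30003014/101163364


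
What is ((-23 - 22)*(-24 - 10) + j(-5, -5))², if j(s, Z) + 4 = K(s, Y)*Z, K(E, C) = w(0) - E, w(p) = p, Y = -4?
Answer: 2253001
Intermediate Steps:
K(E, C) = -E (K(E, C) = 0 - E = -E)
j(s, Z) = -4 - Z*s (j(s, Z) = -4 + (-s)*Z = -4 - Z*s)
((-23 - 22)*(-24 - 10) + j(-5, -5))² = ((-23 - 22)*(-24 - 10) + (-4 - 1*(-5)*(-5)))² = (-45*(-34) + (-4 - 25))² = (1530 - 29)² = 1501² = 2253001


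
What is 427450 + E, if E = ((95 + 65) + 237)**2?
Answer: 585059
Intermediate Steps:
E = 157609 (E = (160 + 237)**2 = 397**2 = 157609)
427450 + E = 427450 + 157609 = 585059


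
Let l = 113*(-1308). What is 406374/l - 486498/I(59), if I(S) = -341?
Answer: 11961296143/8400194 ≈ 1423.9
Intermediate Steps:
l = -147804
406374/l - 486498/I(59) = 406374/(-147804) - 486498/(-341) = 406374*(-1/147804) - 486498*(-1/341) = -67729/24634 + 486498/341 = 11961296143/8400194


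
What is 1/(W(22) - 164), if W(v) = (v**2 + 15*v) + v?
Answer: 1/672 ≈ 0.0014881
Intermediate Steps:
W(v) = v**2 + 16*v
1/(W(22) - 164) = 1/(22*(16 + 22) - 164) = 1/(22*38 - 164) = 1/(836 - 164) = 1/672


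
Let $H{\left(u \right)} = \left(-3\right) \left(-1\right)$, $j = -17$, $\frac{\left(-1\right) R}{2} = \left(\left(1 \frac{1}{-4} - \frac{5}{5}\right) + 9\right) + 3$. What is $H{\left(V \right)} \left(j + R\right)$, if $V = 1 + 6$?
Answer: $- \frac{231}{2} \approx -115.5$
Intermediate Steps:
$R = - \frac{43}{2}$ ($R = - 2 \left(\left(\left(1 \frac{1}{-4} - \frac{5}{5}\right) + 9\right) + 3\right) = - 2 \left(\left(\left(1 \left(- \frac{1}{4}\right) - 1\right) + 9\right) + 3\right) = - 2 \left(\left(\left(- \frac{1}{4} - 1\right) + 9\right) + 3\right) = - 2 \left(\left(- \frac{5}{4} + 9\right) + 3\right) = - 2 \left(\frac{31}{4} + 3\right) = \left(-2\right) \frac{43}{4} = - \frac{43}{2} \approx -21.5$)
$V = 7$
$H{\left(u \right)} = 3$
$H{\left(V \right)} \left(j + R\right) = 3 \left(-17 - \frac{43}{2}\right) = 3 \left(- \frac{77}{2}\right) = - \frac{231}{2}$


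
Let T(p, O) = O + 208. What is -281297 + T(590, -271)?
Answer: -281360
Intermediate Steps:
T(p, O) = 208 + O
-281297 + T(590, -271) = -281297 + (208 - 271) = -281297 - 63 = -281360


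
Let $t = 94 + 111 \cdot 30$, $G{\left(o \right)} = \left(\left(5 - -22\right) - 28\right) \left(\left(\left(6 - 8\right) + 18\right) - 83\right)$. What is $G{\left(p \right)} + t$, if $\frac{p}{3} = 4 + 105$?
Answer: $3491$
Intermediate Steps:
$p = 327$ ($p = 3 \left(4 + 105\right) = 3 \cdot 109 = 327$)
$G{\left(o \right)} = 67$ ($G{\left(o \right)} = \left(\left(5 + 22\right) - 28\right) \left(\left(-2 + 18\right) - 83\right) = \left(27 - 28\right) \left(16 - 83\right) = \left(-1\right) \left(-67\right) = 67$)
$t = 3424$ ($t = 94 + 3330 = 3424$)
$G{\left(p \right)} + t = 67 + 3424 = 3491$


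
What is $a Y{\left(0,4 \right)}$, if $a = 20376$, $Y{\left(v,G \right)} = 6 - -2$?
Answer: $163008$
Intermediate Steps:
$Y{\left(v,G \right)} = 8$ ($Y{\left(v,G \right)} = 6 + 2 = 8$)
$a Y{\left(0,4 \right)} = 20376 \cdot 8 = 163008$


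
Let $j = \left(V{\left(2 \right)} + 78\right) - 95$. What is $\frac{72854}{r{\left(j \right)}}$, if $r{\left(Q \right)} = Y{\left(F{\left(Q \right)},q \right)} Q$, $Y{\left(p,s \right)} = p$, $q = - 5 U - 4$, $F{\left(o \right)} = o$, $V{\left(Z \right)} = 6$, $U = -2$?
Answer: $\frac{72854}{121} \approx 602.1$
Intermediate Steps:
$q = 6$ ($q = \left(-5\right) \left(-2\right) - 4 = 10 - 4 = 6$)
$j = -11$ ($j = \left(6 + 78\right) - 95 = 84 - 95 = -11$)
$r{\left(Q \right)} = Q^{2}$ ($r{\left(Q \right)} = Q Q = Q^{2}$)
$\frac{72854}{r{\left(j \right)}} = \frac{72854}{\left(-11\right)^{2}} = \frac{72854}{121}$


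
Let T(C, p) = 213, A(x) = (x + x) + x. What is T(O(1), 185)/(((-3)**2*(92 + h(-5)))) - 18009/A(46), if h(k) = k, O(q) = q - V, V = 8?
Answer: -67979/522 ≈ -130.23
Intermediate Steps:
O(q) = -8 + q (O(q) = q - 1*8 = q - 8 = -8 + q)
A(x) = 3*x (A(x) = 2*x + x = 3*x)
T(O(1), 185)/(((-3)**2*(92 + h(-5)))) - 18009/A(46) = 213/(((-3)**2*(92 - 5))) - 18009/(3*46) = 213/((9*87)) - 18009/138 = 213/783 - 18009*1/138 = 213*(1/783) - 261/2 = 71/261 - 261/2 = -67979/522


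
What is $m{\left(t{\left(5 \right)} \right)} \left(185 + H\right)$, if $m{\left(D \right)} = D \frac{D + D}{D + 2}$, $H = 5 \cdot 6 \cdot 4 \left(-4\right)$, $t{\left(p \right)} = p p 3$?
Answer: $- \frac{3318750}{77} \approx -43101.0$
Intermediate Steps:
$t{\left(p \right)} = 3 p^{2}$ ($t{\left(p \right)} = p^{2} \cdot 3 = 3 p^{2}$)
$H = -480$ ($H = 5 \cdot 24 \left(-4\right) = 120 \left(-4\right) = -480$)
$m{\left(D \right)} = \frac{2 D^{2}}{2 + D}$ ($m{\left(D \right)} = D \frac{2 D}{2 + D} = \frac{2 D^{2}}{2 + D}$)
$m{\left(t{\left(5 \right)} \right)} \left(185 + H\right) = \frac{2 \left(3 \cdot 5^{2}\right)^{2}}{2 + 3 \cdot 5^{2}} \left(185 - 480\right) = \frac{2 \left(3 \cdot 25\right)^{2}}{2 + 3 \cdot 25} \left(-295\right) = \frac{2 \cdot 75^{2}}{2 + 75} \left(-295\right) = 2 \cdot 5625 \cdot \frac{1}{77} \left(-295\right) = \frac{11250}{77} \left(-295\right) = - \frac{3318750}{77}$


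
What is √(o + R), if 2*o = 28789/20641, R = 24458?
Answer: √41682598257490/41282 ≈ 156.39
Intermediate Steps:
o = 28789/41282 (o = (28789/20641)/2 = (28789*(1/20641))/2 = (½)*(28789/20641) = 28789/41282 ≈ 0.69737)
√(o + R) = √(28789/41282 + 24458) = √(1009703945/41282) = √41682598257490/41282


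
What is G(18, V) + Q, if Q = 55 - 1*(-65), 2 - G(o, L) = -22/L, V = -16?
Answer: 965/8 ≈ 120.63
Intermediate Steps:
G(o, L) = 2 + 22/L (G(o, L) = 2 - (-22)/L = 2 + 22/L)
Q = 120 (Q = 55 + 65 = 120)
G(18, V) + Q = (2 + 22/(-16)) + 120 = (2 + 22*(-1/16)) + 120 = (2 - 11/8) + 120 = 5/8 + 120 = 965/8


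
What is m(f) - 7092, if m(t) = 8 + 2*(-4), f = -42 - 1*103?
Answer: -7092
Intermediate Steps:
f = -145 (f = -42 - 103 = -145)
m(t) = 0 (m(t) = 8 - 8 = 0)
m(f) - 7092 = 0 - 7092 = -7092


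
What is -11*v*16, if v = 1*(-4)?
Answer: 704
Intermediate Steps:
v = -4
-11*v*16 = -11*(-4)*16 = 44*16 = 704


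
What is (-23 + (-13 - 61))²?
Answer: 9409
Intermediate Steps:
(-23 + (-13 - 61))² = (-23 - 74)² = (-97)² = 9409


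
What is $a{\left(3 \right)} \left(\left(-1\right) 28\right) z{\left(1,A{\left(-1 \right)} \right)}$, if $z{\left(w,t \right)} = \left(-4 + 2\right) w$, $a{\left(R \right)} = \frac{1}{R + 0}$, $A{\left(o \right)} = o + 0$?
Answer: $\frac{56}{3} \approx 18.667$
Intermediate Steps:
$A{\left(o \right)} = o$
$a{\left(R \right)} = \frac{1}{R}$
$z{\left(w,t \right)} = - 2 w$
$a{\left(3 \right)} \left(\left(-1\right) 28\right) z{\left(1,A{\left(-1 \right)} \right)} = \frac{\left(-1\right) 28}{3} \left(\left(-2\right) 1\right) = \frac{1}{3} \left(-28\right) \left(-2\right) = \left(- \frac{28}{3}\right) \left(-2\right) = \frac{56}{3}$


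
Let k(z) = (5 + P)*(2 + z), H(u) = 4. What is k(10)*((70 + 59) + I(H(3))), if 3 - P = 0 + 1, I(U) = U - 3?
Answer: 10920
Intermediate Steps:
I(U) = -3 + U
P = 2 (P = 3 - (0 + 1) = 3 - 1*1 = 3 - 1 = 2)
k(z) = 14 + 7*z (k(z) = (5 + 2)*(2 + z) = 7*(2 + z) = 14 + 7*z)
k(10)*((70 + 59) + I(H(3))) = (14 + 7*10)*((70 + 59) + (-3 + 4)) = (14 + 70)*(129 + 1) = 84*130 = 10920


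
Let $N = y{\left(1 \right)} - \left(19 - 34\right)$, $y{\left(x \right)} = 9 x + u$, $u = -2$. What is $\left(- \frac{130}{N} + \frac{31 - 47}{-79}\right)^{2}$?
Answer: $\frac{24591681}{755161} \approx 32.565$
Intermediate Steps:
$y{\left(x \right)} = -2 + 9 x$ ($y{\left(x \right)} = 9 x - 2 = -2 + 9 x$)
$N = 22$ ($N = \left(-2 + 9 \cdot 1\right) - \left(19 - 34\right) = \left(-2 + 9\right) - -15 = 7 + 15 = 22$)
$\left(- \frac{130}{N} + \frac{31 - 47}{-79}\right)^{2} = \left(- \frac{130}{22} + \frac{31 - 47}{-79}\right)^{2} = \left(\left(-130\right) \frac{1}{22} - - \frac{16}{79}\right)^{2} = \left(- \frac{65}{11} + \frac{16}{79}\right)^{2} = \left(- \frac{4959}{869}\right)^{2} = \frac{24591681}{755161}$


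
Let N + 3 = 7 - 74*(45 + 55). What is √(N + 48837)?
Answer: √41441 ≈ 203.57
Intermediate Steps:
N = -7396 (N = -3 + (7 - 74*(45 + 55)) = -3 + (7 - 74*100) = -3 + (7 - 7400) = -3 - 7393 = -7396)
√(N + 48837) = √(-7396 + 48837) = √41441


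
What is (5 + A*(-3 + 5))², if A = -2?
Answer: 1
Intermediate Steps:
(5 + A*(-3 + 5))² = (5 - 2*(-3 + 5))² = (5 - 2*2)² = (5 - 4)² = 1² = 1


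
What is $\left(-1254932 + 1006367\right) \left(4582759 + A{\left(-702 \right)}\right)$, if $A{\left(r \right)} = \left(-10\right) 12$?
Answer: $-1139083663035$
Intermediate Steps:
$A{\left(r \right)} = -120$
$\left(-1254932 + 1006367\right) \left(4582759 + A{\left(-702 \right)}\right) = \left(-1254932 + 1006367\right) \left(4582759 - 120\right) = \left(-248565\right) 4582639 = -1139083663035$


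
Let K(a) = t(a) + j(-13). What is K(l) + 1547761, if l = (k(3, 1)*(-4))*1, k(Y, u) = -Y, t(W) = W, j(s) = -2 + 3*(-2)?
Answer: 1547765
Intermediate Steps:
j(s) = -8 (j(s) = -2 - 6 = -8)
l = 12 (l = (-1*3*(-4))*1 = -3*(-4)*1 = 12*1 = 12)
K(a) = -8 + a (K(a) = a - 8 = -8 + a)
K(l) + 1547761 = (-8 + 12) + 1547761 = 4 + 1547761 = 1547765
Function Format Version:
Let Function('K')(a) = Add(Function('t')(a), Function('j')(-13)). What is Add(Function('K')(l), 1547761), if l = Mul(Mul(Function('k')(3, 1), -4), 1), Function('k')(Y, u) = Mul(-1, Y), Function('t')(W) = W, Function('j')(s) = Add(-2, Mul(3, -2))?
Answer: 1547765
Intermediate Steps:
Function('j')(s) = -8 (Function('j')(s) = Add(-2, -6) = -8)
l = 12 (l = Mul(Mul(Mul(-1, 3), -4), 1) = Mul(Mul(-3, -4), 1) = Mul(12, 1) = 12)
Function('K')(a) = Add(-8, a) (Function('K')(a) = Add(a, -8) = Add(-8, a))
Add(Function('K')(l), 1547761) = Add(Add(-8, 12), 1547761) = Add(4, 1547761) = 1547765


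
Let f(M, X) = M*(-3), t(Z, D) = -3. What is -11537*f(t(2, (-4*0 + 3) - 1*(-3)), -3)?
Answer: -103833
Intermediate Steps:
f(M, X) = -3*M
-11537*f(t(2, (-4*0 + 3) - 1*(-3)), -3) = -(-34611)*(-3) = -11537*9 = -103833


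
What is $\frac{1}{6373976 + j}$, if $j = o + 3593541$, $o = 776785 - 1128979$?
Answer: $\frac{1}{9615323} \approx 1.04 \cdot 10^{-7}$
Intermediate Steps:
$o = -352194$ ($o = 776785 - 1128979 = -352194$)
$j = 3241347$ ($j = -352194 + 3593541 = 3241347$)
$\frac{1}{6373976 + j} = \frac{1}{6373976 + 3241347} = \frac{1}{9615323}$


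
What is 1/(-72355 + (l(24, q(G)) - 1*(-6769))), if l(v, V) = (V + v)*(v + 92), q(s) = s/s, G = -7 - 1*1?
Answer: -1/62686 ≈ -1.5953e-5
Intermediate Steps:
G = -8 (G = -7 - 1 = -8)
q(s) = 1
l(v, V) = (92 + v)*(V + v) (l(v, V) = (V + v)*(92 + v) = (92 + v)*(V + v))
1/(-72355 + (l(24, q(G)) - 1*(-6769))) = 1/(-72355 + ((24**2 + 92*1 + 92*24 + 1*24) - 1*(-6769))) = 1/(-72355 + ((576 + 92 + 2208 + 24) + 6769)) = 1/(-72355 + (2900 + 6769)) = 1/(-72355 + 9669) = 1/(-62686) = -1/62686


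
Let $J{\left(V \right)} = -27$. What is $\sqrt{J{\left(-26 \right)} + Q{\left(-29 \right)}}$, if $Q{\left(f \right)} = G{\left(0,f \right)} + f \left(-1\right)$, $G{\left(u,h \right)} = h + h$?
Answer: $2 i \sqrt{14} \approx 7.4833 i$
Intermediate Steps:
$G{\left(u,h \right)} = 2 h$
$Q{\left(f \right)} = f$ ($Q{\left(f \right)} = 2 f + f \left(-1\right) = 2 f - f = f$)
$\sqrt{J{\left(-26 \right)} + Q{\left(-29 \right)}} = \sqrt{-27 - 29} = \sqrt{-56} = 2 i \sqrt{14}$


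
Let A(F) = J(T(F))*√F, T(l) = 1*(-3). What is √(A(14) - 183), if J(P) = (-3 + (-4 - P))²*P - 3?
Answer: √(-183 - 51*√14) ≈ 19.335*I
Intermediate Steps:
T(l) = -3
J(P) = -3 + P*(-7 - P)² (J(P) = (-7 - P)²*P - 3 = P*(-7 - P)² - 3 = -3 + P*(-7 - P)²)
A(F) = -51*√F (A(F) = (-3 - 3*(7 - 3)²)*√F = (-3 - 3*4²)*√F = (-3 - 3*16)*√F = (-3 - 48)*√F = -51*√F)
√(A(14) - 183) = √(-51*√14 - 183) = √(-183 - 51*√14)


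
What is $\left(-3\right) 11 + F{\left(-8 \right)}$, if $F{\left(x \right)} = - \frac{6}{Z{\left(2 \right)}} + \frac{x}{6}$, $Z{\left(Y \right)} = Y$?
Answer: $- \frac{112}{3} \approx -37.333$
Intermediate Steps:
$F{\left(x \right)} = -3 + \frac{x}{6}$ ($F{\left(x \right)} = - \frac{6}{2} + \frac{x}{6} = \left(-6\right) \frac{1}{2} + x \frac{1}{6} = -3 + \frac{x}{6}$)
$\left(-3\right) 11 + F{\left(-8 \right)} = \left(-3\right) 11 + \left(-3 + \frac{1}{6} \left(-8\right)\right) = -33 - \frac{13}{3} = - \frac{112}{3}$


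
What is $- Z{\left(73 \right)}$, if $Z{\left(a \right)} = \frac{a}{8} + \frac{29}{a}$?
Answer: $- \frac{5561}{584} \approx -9.5223$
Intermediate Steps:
$Z{\left(a \right)} = \frac{29}{a} + \frac{a}{8}$ ($Z{\left(a \right)} = a \frac{1}{8} + \frac{29}{a} = \frac{a}{8} + \frac{29}{a} = \frac{29}{a} + \frac{a}{8}$)
$- Z{\left(73 \right)} = - (\frac{29}{73} + \frac{1}{8} \cdot 73) = - (29 \cdot \frac{1}{73} + \frac{73}{8}) = - (\frac{29}{73} + \frac{73}{8}) = \left(-1\right) \frac{5561}{584} = - \frac{5561}{584}$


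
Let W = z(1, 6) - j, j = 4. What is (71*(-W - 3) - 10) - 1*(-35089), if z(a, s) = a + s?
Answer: 34653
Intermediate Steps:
W = 3 (W = (1 + 6) - 1*4 = 7 - 4 = 3)
(71*(-W - 3) - 10) - 1*(-35089) = (71*(-1*3 - 3) - 10) - 1*(-35089) = (71*(-3 - 3) - 10) + 35089 = (71*(-6) - 10) + 35089 = (-426 - 10) + 35089 = -436 + 35089 = 34653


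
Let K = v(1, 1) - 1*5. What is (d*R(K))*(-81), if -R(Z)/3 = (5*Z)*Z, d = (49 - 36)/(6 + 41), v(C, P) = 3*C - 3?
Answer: 394875/47 ≈ 8401.6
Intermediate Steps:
v(C, P) = -3 + 3*C
d = 13/47 ≈ 0.27660
K = -5 (K = (-3 + 3*1) - 1*5 = (-3 + 3) - 5 = 0 - 5 = -5)
R(Z) = -15*Z**2 (R(Z) = -3*5*Z*Z = -15*Z**2)
(d*R(K))*(-81) = (13*(-15*(-5)**2)/47)*(-81) = (13*(-15*25)/47)*(-81) = ((13/47)*(-375))*(-81) = -4875/47*(-81) = 394875/47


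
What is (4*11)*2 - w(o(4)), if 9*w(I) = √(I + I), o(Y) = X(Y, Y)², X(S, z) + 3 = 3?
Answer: 88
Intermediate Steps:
X(S, z) = 0 (X(S, z) = -3 + 3 = 0)
o(Y) = 0 (o(Y) = 0² = 0)
w(I) = √2*√I/9 (w(I) = √(I + I)/9 = √(2*I)/9 = (√2*√I)/9 = √2*√I/9)
(4*11)*2 - w(o(4)) = (4*11)*2 - √2*√0/9 = 44*2 - √2*0/9 = 88 - 1*0 = 88 + 0 = 88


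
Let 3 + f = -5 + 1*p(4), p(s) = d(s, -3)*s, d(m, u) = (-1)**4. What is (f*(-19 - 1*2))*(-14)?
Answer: -1176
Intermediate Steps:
d(m, u) = 1
p(s) = s (p(s) = 1*s = s)
f = -4 (f = -3 + (-5 + 1*4) = -3 + (-5 + 4) = -3 - 1 = -4)
(f*(-19 - 1*2))*(-14) = -4*(-19 - 1*2)*(-14) = -4*(-19 - 2)*(-14) = -4*(-21)*(-14) = 84*(-14) = -1176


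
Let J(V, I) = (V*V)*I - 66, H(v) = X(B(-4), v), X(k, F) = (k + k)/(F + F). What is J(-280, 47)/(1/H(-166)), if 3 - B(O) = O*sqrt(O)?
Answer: -5527101/83 - 14738936*I/83 ≈ -66592.0 - 1.7758e+5*I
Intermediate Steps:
B(O) = 3 - O**(3/2) (B(O) = 3 - O*sqrt(O) = 3 - O**(3/2))
X(k, F) = k/F (X(k, F) = (2*k)/((2*F)) = (2*k)*(1/(2*F)) = k/F)
H(v) = (3 + 8*I)/v (H(v) = (3 - (-4)**(3/2))/v = (3 - (-8)*I)/v = (3 + 8*I)/v)
J(V, I) = -66 + I*V**2 (J(V, I) = V**2*I - 66 = I*V**2 - 66 = -66 + I*V**2)
J(-280, 47)/(1/H(-166)) = (-66 + 47*(-280)**2)/(1/((3 + 8*I)/(-166))) = (-66 + 47*78400)/(1/(-(3 + 8*I)/166)) = (-66 + 3684800)/(1/(-3/166 - 4*I/83)) = 3684734/((27556*(-3/166 + 4*I/83)/73)) = 3684734*(-3/166 - 4*I/83) = -5527101/83 - 14738936*I/83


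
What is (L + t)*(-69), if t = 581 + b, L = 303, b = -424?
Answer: -31740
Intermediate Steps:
t = 157 (t = 581 - 424 = 157)
(L + t)*(-69) = (303 + 157)*(-69) = 460*(-69) = -31740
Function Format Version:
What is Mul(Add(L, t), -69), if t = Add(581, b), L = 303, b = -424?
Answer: -31740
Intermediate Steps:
t = 157 (t = Add(581, -424) = 157)
Mul(Add(L, t), -69) = Mul(Add(303, 157), -69) = Mul(460, -69) = -31740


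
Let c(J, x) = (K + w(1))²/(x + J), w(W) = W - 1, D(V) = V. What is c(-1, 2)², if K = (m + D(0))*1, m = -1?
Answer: 1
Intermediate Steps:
w(W) = -1 + W
K = -1 (K = (-1 + 0)*1 = -1*1 = -1)
c(J, x) = 1/(J + x) (c(J, x) = (-1 + (-1 + 1))²/(x + J) = (-1 + 0)²/(J + x) = (-1)²/(J + x) = 1/(J + x))
c(-1, 2)² = (1/(-1 + 2))² = (1/1)² = 1² = 1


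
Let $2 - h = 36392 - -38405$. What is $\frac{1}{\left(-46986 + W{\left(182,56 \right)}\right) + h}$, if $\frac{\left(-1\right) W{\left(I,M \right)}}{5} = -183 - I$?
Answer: $- \frac{1}{119956} \approx -8.3364 \cdot 10^{-6}$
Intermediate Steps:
$W{\left(I,M \right)} = 915 + 5 I$ ($W{\left(I,M \right)} = - 5 \left(-183 - I\right) = 915 + 5 I$)
$h = -74795$ ($h = 2 - \left(36392 - -38405\right) = 2 - \left(36392 + 38405\right) = 2 - 74797 = -74795$)
$\frac{1}{\left(-46986 + W{\left(182,56 \right)}\right) + h} = \frac{1}{\left(-46986 + \left(915 + 5 \cdot 182\right)\right) - 74795} = \frac{1}{\left(-46986 + \left(915 + 910\right)\right) - 74795} = \frac{1}{\left(-46986 + 1825\right) - 74795} = \frac{1}{-45161 - 74795} = \frac{1}{-119956} = - \frac{1}{119956}$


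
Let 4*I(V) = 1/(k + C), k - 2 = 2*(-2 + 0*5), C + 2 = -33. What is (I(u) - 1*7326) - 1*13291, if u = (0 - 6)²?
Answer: -3051317/148 ≈ -20617.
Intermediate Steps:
C = -35 (C = -2 - 33 = -35)
u = 36 (u = (-6)² = 36)
k = -2 (k = 2 + 2*(-2 + 0*5) = 2 + 2*(-2 + 0) = 2 + 2*(-2) = 2 - 4 = -2)
I(V) = -1/148 (I(V) = 1/(4*(-2 - 35)) = (¼)/(-37) = (¼)*(-1/37) = -1/148)
(I(u) - 1*7326) - 1*13291 = (-1/148 - 1*7326) - 1*13291 = (-1/148 - 7326) - 13291 = -1084249/148 - 13291 = -3051317/148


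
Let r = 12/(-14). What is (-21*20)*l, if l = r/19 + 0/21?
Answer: 360/19 ≈ 18.947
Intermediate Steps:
r = -6/7 (r = 12*(-1/14) = -6/7 ≈ -0.85714)
l = -6/133 (l = -6/7/19 + 0/21 = -6/7*1/19 + 0*(1/21) = -6/133 + 0 = -6/133 ≈ -0.045113)
(-21*20)*l = -21*20*(-6/133) = -420*(-6/133) = 360/19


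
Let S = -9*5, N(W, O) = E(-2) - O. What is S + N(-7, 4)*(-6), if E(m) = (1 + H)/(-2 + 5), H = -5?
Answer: -13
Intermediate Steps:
E(m) = -4/3 (E(m) = (1 - 5)/(-2 + 5) = -4/3)
N(W, O) = -4/3 - O
S = -45
S + N(-7, 4)*(-6) = -45 + (-4/3 - 1*4)*(-6) = -45 + (-4/3 - 4)*(-6) = -45 - 16/3*(-6) = -45 + 32 = -13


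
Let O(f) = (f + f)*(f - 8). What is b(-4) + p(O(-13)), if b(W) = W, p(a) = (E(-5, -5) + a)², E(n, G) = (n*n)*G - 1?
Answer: 176396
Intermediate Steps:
O(f) = 2*f*(-8 + f) (O(f) = (2*f)*(-8 + f) = 2*f*(-8 + f))
E(n, G) = -1 + G*n² (E(n, G) = n²*G - 1 = G*n² - 1 = -1 + G*n²)
p(a) = (-126 + a)² (p(a) = ((-1 - 5*(-5)²) + a)² = ((-1 - 5*25) + a)² = ((-1 - 125) + a)² = (-126 + a)²)
b(-4) + p(O(-13)) = -4 + (126 - 2*(-13)*(-8 - 13))² = -4 + (126 - 2*(-13)*(-21))² = -4 + (126 - 1*546)² = -4 + (126 - 546)² = -4 + (-420)² = -4 + 176400 = 176396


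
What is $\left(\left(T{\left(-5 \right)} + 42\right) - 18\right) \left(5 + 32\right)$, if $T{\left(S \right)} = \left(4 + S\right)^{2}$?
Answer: $925$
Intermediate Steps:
$\left(\left(T{\left(-5 \right)} + 42\right) - 18\right) \left(5 + 32\right) = \left(\left(\left(4 - 5\right)^{2} + 42\right) - 18\right) \left(5 + 32\right) = \left(\left(\left(-1\right)^{2} + 42\right) - 18\right) 37 = \left(\left(1 + 42\right) - 18\right) 37 = \left(43 - 18\right) 37 = 25 \cdot 37 = 925$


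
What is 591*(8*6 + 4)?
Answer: 30732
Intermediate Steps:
591*(8*6 + 4) = 591*(48 + 4) = 591*52 = 30732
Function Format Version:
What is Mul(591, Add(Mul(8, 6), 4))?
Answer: 30732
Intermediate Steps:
Mul(591, Add(Mul(8, 6), 4)) = Mul(591, Add(48, 4)) = Mul(591, 52) = 30732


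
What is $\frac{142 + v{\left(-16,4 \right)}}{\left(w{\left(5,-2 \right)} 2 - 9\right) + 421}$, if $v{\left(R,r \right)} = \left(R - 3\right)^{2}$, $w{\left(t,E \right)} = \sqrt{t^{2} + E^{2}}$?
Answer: $\frac{51809}{42407} - \frac{503 \sqrt{29}}{84814} \approx 1.1898$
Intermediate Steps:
$w{\left(t,E \right)} = \sqrt{E^{2} + t^{2}}$
$v{\left(R,r \right)} = \left(-3 + R\right)^{2}$
$\frac{142 + v{\left(-16,4 \right)}}{\left(w{\left(5,-2 \right)} 2 - 9\right) + 421} = \frac{142 + \left(-3 - 16\right)^{2}}{\left(\sqrt{\left(-2\right)^{2} + 5^{2}} \cdot 2 - 9\right) + 421} = \frac{142 + \left(-19\right)^{2}}{\left(\sqrt{4 + 25} \cdot 2 - 9\right) + 421} = \frac{142 + 361}{\left(\sqrt{29} \cdot 2 - 9\right) + 421} = \frac{503}{\left(2 \sqrt{29} - 9\right) + 421} = \frac{503}{\left(-9 + 2 \sqrt{29}\right) + 421} = \frac{503}{412 + 2 \sqrt{29}}$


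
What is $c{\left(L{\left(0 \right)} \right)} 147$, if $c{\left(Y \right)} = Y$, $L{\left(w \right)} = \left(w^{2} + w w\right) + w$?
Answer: $0$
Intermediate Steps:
$L{\left(w \right)} = w + 2 w^{2}$ ($L{\left(w \right)} = \left(w^{2} + w^{2}\right) + w = 2 w^{2} + w = w + 2 w^{2}$)
$c{\left(L{\left(0 \right)} \right)} 147 = 0 \left(1 + 2 \cdot 0\right) 147 = 0 \left(1 + 0\right) 147 = 0 \cdot 1 \cdot 147 = 0 \cdot 147 = 0$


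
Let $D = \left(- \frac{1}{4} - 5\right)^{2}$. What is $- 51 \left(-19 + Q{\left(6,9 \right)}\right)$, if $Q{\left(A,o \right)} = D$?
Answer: $- \frac{6987}{16} \approx -436.69$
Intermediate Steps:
$D = \frac{441}{16}$ ($D = \left(\left(-1\right) \frac{1}{4} - 5\right)^{2} = \left(- \frac{1}{4} - 5\right)^{2} = \left(- \frac{21}{4}\right)^{2} = \frac{441}{16} \approx 27.563$)
$Q{\left(A,o \right)} = \frac{441}{16}$
$- 51 \left(-19 + Q{\left(6,9 \right)}\right) = - 51 \left(-19 + \frac{441}{16}\right) = \left(-51\right) \frac{137}{16} = - \frac{6987}{16}$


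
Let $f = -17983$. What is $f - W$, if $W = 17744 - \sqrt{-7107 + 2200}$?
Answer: $-35727 + i \sqrt{4907} \approx -35727.0 + 70.05 i$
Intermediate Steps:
$W = 17744 - i \sqrt{4907}$ ($W = 17744 - \sqrt{-4907} = 17744 - i \sqrt{4907} \approx 17744.0 - 70.05 i$)
$f - W = -17983 - \left(17744 - i \sqrt{4907}\right) = -35727 + i \sqrt{4907}$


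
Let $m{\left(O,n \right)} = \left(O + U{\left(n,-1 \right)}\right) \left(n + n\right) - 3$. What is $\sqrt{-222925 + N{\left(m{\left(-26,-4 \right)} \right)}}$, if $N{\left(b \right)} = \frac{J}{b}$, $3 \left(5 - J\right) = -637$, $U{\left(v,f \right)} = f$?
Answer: $\frac{i \sqrt{10113838033}}{213} \approx 472.15 i$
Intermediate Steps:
$J = \frac{652}{3}$ ($J = 5 - - \frac{637}{3} = 5 + \frac{637}{3} = \frac{652}{3} \approx 217.33$)
$m{\left(O,n \right)} = -3 + 2 n \left(-1 + O\right)$ ($m{\left(O,n \right)} = \left(O - 1\right) \left(n + n\right) - 3 = \left(-1 + O\right) 2 n - 3 = 2 n \left(-1 + O\right) - 3 = -3 + 2 n \left(-1 + O\right)$)
$N{\left(b \right)} = \frac{652}{3 b}$
$\sqrt{-222925 + N{\left(m{\left(-26,-4 \right)} \right)}} = \sqrt{-222925 + \frac{652}{3 \left(-3 - -8 + 2 \left(-26\right) \left(-4\right)\right)}} = \sqrt{-222925 + \frac{652}{3 \left(-3 + 8 + 208\right)}} = \sqrt{-222925 + \frac{652}{3 \cdot 213}} = \sqrt{-222925 + \frac{652}{3} \cdot \frac{1}{213}} = \sqrt{-222925 + \frac{652}{639}} = \sqrt{- \frac{142448423}{639}} = \frac{i \sqrt{10113838033}}{213}$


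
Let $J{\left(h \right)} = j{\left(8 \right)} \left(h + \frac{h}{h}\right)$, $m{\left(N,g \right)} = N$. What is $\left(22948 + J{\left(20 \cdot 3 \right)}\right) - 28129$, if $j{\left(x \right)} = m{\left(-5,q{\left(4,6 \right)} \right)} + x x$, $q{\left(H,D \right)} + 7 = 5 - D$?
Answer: $-1582$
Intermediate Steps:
$q{\left(H,D \right)} = -2 - D$ ($q{\left(H,D \right)} = -7 - \left(-5 + D\right) = -2 - D$)
$j{\left(x \right)} = -5 + x^{2}$ ($j{\left(x \right)} = -5 + x x = -5 + x^{2}$)
$J{\left(h \right)} = 59 + 59 h$ ($J{\left(h \right)} = \left(-5 + 8^{2}\right) \left(h + \frac{h}{h}\right) = \left(-5 + 64\right) \left(h + 1\right) = 59 \left(1 + h\right) = 59 + 59 h$)
$\left(22948 + J{\left(20 \cdot 3 \right)}\right) - 28129 = \left(22948 + \left(59 + 59 \cdot 20 \cdot 3\right)\right) - 28129 = \left(22948 + \left(59 + 59 \cdot 60\right)\right) - 28129 = \left(22948 + \left(59 + 3540\right)\right) - 28129 = \left(22948 + 3599\right) - 28129 = 26547 - 28129 = -1582$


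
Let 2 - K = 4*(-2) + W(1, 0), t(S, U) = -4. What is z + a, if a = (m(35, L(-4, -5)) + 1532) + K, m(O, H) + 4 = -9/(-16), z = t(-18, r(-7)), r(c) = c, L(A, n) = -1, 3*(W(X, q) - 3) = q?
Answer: 24505/16 ≈ 1531.6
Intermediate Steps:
W(X, q) = 3 + q/3
z = -4
K = 7 (K = 2 - (4*(-2) + (3 + (⅓)*0)) = 2 - (-8 + (3 + 0)) = 2 - (-8 + 3) = 2 - 1*(-5) = 2 + 5 = 7)
m(O, H) = -55/16 (m(O, H) = -4 - 9/(-16) = -4 - 9*(-1/16) = -4 + 9/16 = -55/16)
a = 24569/16 (a = (-55/16 + 1532) + 7 = 24457/16 + 7 = 24569/16 ≈ 1535.6)
z + a = -4 + 24569/16 = 24505/16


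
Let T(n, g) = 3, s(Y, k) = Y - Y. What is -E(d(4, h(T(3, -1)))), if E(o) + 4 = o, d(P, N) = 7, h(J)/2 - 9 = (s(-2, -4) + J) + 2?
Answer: -3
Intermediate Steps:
s(Y, k) = 0
h(J) = 22 + 2*J (h(J) = 18 + 2*((0 + J) + 2) = 18 + 2*(J + 2) = 18 + 2*(2 + J) = 18 + (4 + 2*J) = 22 + 2*J)
E(o) = -4 + o
-E(d(4, h(T(3, -1)))) = -(-4 + 7) = -1*3 = -3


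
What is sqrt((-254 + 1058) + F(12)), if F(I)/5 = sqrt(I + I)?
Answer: sqrt(804 + 10*sqrt(6)) ≈ 28.784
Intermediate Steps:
F(I) = 5*sqrt(2)*sqrt(I) (F(I) = 5*sqrt(I + I) = 5*sqrt(2*I) = 5*(sqrt(2)*sqrt(I)) = 5*sqrt(2)*sqrt(I))
sqrt((-254 + 1058) + F(12)) = sqrt((-254 + 1058) + 5*sqrt(2)*sqrt(12)) = sqrt(804 + 5*sqrt(2)*(2*sqrt(3))) = sqrt(804 + 10*sqrt(6))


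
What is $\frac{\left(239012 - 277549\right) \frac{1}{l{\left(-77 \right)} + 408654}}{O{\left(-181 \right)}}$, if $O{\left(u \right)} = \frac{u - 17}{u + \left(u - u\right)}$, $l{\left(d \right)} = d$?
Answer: $- \frac{6975197}{80898246} \approx -0.086222$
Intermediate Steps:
$O{\left(u \right)} = \frac{-17 + u}{u}$ ($O{\left(u \right)} = \frac{-17 + u}{u + 0} = \frac{-17 + u}{u}$)
$\frac{\left(239012 - 277549\right) \frac{1}{l{\left(-77 \right)} + 408654}}{O{\left(-181 \right)}} = \frac{\left(239012 - 277549\right) \frac{1}{-77 + 408654}}{\frac{1}{-181} \left(-17 - 181\right)} = \frac{\left(-38537\right) \frac{1}{408577}}{\left(- \frac{1}{181}\right) \left(-198\right)} = \frac{\left(-38537\right) \frac{1}{408577}}{\frac{198}{181}} = \left(- \frac{38537}{408577}\right) \frac{181}{198} = - \frac{6975197}{80898246}$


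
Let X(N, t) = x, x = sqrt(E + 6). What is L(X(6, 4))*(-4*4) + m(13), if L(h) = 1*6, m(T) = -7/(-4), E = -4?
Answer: -377/4 ≈ -94.250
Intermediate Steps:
x = sqrt(2) (x = sqrt(-4 + 6) = sqrt(2) ≈ 1.4142)
X(N, t) = sqrt(2)
m(T) = 7/4 (m(T) = -7*(-1/4) = 7/4)
L(h) = 6
L(X(6, 4))*(-4*4) + m(13) = 6*(-4*4) + 7/4 = 6*(-16) + 7/4 = -96 + 7/4 = -377/4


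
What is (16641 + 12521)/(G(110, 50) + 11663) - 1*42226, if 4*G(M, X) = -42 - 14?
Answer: -491861512/11649 ≈ -42224.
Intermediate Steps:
G(M, X) = -14 (G(M, X) = (-42 - 14)/4 = (1/4)*(-56) = -14)
(16641 + 12521)/(G(110, 50) + 11663) - 1*42226 = (16641 + 12521)/(-14 + 11663) - 1*42226 = 29162/11649 - 42226 = -491861512/11649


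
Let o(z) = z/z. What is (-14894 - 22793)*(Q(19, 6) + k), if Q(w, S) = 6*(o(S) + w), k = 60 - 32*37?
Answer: 37837748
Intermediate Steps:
o(z) = 1
k = -1124 (k = 60 - 1184 = -1124)
Q(w, S) = 6 + 6*w (Q(w, S) = 6*(1 + w) = 6 + 6*w)
(-14894 - 22793)*(Q(19, 6) + k) = (-14894 - 22793)*((6 + 6*19) - 1124) = -37687*((6 + 114) - 1124) = -37687*(120 - 1124) = -37687*(-1004) = 37837748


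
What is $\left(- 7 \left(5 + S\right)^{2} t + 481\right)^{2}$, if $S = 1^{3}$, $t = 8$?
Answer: $2356225$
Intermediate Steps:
$S = 1$
$\left(- 7 \left(5 + S\right)^{2} t + 481\right)^{2} = \left(- 7 \left(5 + 1\right)^{2} \cdot 8 + 481\right)^{2} = \left(- 7 \cdot 6^{2} \cdot 8 + 481\right)^{2} = \left(\left(-7\right) 36 \cdot 8 + 481\right)^{2} = \left(\left(-252\right) 8 + 481\right)^{2} = \left(-2016 + 481\right)^{2} = \left(-1535\right)^{2} = 2356225$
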